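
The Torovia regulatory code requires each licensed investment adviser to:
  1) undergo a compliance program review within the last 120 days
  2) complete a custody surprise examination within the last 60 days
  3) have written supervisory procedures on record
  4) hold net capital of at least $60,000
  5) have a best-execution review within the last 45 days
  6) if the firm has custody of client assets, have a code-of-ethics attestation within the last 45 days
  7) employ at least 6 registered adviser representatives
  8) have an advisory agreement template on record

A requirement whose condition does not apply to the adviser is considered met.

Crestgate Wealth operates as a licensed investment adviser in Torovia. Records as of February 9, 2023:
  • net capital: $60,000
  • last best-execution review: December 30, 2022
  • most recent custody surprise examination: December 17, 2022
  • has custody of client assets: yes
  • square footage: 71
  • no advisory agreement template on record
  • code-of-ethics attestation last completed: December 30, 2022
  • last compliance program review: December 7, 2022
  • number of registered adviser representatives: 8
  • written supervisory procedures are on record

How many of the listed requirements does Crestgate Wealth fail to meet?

1

1. compliance program review 64 days ago vs limit 120 → met
2. custody surprise examination 54 days ago vs limit 60 → met
3. written supervisory procedures present → met
4. net capital $60,000 ≥ $60,000 → met
5. best-execution review 41 days ago vs limit 45 → met
6. condition 'has custody of client assets' holds; code-of-ethics attestation 41 days ago vs limit 45 → met
7. registered adviser representatives 8 ≥ 6 → met
8. advisory agreement template absent → not met
Not met: 1 of 8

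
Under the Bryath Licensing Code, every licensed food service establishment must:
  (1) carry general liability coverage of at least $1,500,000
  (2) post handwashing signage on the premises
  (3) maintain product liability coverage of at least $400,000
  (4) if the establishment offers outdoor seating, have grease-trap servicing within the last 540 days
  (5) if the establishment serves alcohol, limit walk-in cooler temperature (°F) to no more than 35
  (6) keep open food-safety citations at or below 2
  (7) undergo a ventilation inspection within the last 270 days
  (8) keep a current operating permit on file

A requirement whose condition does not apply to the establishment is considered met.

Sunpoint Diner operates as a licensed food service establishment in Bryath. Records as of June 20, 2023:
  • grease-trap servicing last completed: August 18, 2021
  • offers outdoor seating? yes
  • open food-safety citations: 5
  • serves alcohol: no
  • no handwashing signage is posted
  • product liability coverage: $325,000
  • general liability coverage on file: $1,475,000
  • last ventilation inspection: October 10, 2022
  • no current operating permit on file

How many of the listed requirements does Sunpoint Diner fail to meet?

6

1. general liability coverage $1,475,000 < $1,500,000 → not met
2. handwashing signage absent → not met
3. product liability coverage $325,000 < $400,000 → not met
4. condition 'offers outdoor seating' holds; grease-trap servicing 671 days ago vs limit 540 → not met
5. condition 'serves alcohol' does not hold → requirement n/a → met
6. open food-safety citations 5 > 2 → not met
7. ventilation inspection 253 days ago vs limit 270 → met
8. current operating permit absent → not met
Not met: 6 of 8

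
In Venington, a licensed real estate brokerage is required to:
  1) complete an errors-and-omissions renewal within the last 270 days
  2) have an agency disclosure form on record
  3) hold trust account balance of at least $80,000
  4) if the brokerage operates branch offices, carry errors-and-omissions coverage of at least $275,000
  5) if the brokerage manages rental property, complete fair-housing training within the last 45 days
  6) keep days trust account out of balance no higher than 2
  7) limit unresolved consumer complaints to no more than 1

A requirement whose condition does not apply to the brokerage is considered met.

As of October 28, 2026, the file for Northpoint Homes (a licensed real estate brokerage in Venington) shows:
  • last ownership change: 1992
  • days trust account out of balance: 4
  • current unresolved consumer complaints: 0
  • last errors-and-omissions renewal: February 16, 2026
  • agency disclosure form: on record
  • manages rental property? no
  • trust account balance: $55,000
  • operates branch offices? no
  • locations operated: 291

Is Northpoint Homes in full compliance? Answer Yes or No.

No

1. errors-and-omissions renewal 254 days ago vs limit 270 → met
2. agency disclosure form present → met
3. trust account balance $55,000 < $80,000 → not met
4. condition 'operates branch offices' does not hold → requirement n/a → met
5. condition 'manages rental property' does not hold → requirement n/a → met
6. days trust account out of balance 4 > 2 → not met
7. unresolved consumer complaints 0 ≤ 1 → met
Not met: 3, 6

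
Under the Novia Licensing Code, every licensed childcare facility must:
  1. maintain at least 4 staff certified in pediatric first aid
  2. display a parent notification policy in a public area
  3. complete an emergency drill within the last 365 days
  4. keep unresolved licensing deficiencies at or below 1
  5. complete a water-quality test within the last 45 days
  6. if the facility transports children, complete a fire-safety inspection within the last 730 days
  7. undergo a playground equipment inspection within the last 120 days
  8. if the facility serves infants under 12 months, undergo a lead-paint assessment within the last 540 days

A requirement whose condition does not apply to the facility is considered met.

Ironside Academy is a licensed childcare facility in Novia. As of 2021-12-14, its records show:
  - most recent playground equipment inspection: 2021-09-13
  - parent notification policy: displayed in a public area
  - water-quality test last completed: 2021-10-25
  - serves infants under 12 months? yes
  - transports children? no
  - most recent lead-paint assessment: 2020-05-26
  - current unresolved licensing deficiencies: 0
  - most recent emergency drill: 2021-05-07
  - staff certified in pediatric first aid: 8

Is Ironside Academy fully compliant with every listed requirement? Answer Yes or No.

1. staff certified in pediatric first aid 8 ≥ 4 → met
2. parent notification policy present → met
3. emergency drill 221 days ago vs limit 365 → met
4. unresolved licensing deficiencies 0 ≤ 1 → met
5. water-quality test 50 days ago vs limit 45 → not met
6. condition 'transports children' does not hold → requirement n/a → met
7. playground equipment inspection 92 days ago vs limit 120 → met
8. condition 'serves infants under 12 months' holds; lead-paint assessment 567 days ago vs limit 540 → not met
Not met: 5, 8

No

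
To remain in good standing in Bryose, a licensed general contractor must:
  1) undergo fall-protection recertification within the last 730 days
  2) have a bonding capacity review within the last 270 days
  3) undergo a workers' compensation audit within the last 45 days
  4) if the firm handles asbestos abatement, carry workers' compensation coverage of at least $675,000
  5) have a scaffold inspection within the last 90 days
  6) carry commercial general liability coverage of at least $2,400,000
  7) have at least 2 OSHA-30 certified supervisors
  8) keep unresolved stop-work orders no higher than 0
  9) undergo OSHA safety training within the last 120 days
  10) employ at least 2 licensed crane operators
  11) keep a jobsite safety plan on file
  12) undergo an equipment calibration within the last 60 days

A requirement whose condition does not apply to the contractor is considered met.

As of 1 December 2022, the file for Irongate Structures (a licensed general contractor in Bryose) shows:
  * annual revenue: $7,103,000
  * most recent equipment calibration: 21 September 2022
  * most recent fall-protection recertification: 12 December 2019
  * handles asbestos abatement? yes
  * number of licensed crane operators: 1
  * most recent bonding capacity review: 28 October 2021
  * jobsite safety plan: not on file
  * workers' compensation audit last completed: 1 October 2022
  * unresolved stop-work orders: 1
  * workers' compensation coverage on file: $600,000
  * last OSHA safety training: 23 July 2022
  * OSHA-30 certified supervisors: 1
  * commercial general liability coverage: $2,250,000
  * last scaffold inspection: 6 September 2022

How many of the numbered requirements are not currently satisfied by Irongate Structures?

11

1. fall-protection recertification 1085 days ago vs limit 730 → not met
2. bonding capacity review 399 days ago vs limit 270 → not met
3. workers' compensation audit 61 days ago vs limit 45 → not met
4. condition 'handles asbestos abatement' holds; workers' compensation coverage $600,000 < $675,000 → not met
5. scaffold inspection 86 days ago vs limit 90 → met
6. commercial general liability coverage $2,250,000 < $2,400,000 → not met
7. OSHA-30 certified supervisors 1 < 2 → not met
8. unresolved stop-work orders 1 > 0 → not met
9. OSHA safety training 131 days ago vs limit 120 → not met
10. licensed crane operators 1 < 2 → not met
11. jobsite safety plan absent → not met
12. equipment calibration 71 days ago vs limit 60 → not met
Not met: 11 of 12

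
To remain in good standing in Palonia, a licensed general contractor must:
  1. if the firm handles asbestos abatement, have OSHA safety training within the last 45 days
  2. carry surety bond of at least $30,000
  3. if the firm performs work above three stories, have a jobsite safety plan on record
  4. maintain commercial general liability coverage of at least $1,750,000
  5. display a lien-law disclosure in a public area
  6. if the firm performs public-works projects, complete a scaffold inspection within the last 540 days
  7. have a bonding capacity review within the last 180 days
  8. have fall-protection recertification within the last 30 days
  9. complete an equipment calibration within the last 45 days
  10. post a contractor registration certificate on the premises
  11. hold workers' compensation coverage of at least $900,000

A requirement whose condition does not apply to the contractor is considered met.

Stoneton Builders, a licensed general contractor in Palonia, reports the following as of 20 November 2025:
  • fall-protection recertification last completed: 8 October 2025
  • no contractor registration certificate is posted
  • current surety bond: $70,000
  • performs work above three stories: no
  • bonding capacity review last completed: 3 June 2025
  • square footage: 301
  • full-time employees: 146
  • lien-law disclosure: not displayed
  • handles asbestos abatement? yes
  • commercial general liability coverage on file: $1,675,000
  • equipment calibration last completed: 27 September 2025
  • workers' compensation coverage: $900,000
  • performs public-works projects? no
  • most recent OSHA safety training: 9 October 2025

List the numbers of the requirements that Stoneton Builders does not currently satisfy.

4, 5, 8, 9, 10

1. condition 'handles asbestos abatement' holds; OSHA safety training 42 days ago vs limit 45 → met
2. surety bond $70,000 ≥ $30,000 → met
3. condition 'performs work above three stories' does not hold → requirement n/a → met
4. commercial general liability coverage $1,675,000 < $1,750,000 → not met
5. lien-law disclosure absent → not met
6. condition 'performs public-works projects' does not hold → requirement n/a → met
7. bonding capacity review 170 days ago vs limit 180 → met
8. fall-protection recertification 43 days ago vs limit 30 → not met
9. equipment calibration 54 days ago vs limit 45 → not met
10. contractor registration certificate absent → not met
11. workers' compensation coverage $900,000 ≥ $900,000 → met
Not met: 4, 5, 8, 9, 10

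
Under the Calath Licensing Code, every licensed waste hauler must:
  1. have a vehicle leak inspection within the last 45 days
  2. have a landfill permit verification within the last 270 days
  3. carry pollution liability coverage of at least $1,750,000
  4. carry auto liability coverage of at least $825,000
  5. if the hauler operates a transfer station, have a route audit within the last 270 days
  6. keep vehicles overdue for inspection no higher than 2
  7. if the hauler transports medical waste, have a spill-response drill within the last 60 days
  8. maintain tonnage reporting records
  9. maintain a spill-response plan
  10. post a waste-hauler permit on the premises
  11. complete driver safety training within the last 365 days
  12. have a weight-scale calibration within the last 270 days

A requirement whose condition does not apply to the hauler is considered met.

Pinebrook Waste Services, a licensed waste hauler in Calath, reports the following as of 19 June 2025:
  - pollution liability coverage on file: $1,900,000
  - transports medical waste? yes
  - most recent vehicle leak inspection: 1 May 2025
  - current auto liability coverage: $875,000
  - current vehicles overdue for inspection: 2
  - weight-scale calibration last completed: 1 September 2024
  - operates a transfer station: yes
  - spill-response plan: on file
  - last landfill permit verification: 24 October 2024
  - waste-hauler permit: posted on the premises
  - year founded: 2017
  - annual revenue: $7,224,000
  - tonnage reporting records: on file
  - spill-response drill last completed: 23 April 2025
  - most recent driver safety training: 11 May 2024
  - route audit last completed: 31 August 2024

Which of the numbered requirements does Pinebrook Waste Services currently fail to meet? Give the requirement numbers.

1, 5, 11, 12

1. vehicle leak inspection 49 days ago vs limit 45 → not met
2. landfill permit verification 238 days ago vs limit 270 → met
3. pollution liability coverage $1,900,000 ≥ $1,750,000 → met
4. auto liability coverage $875,000 ≥ $825,000 → met
5. condition 'operates a transfer station' holds; route audit 292 days ago vs limit 270 → not met
6. vehicles overdue for inspection 2 ≤ 2 → met
7. condition 'transports medical waste' holds; spill-response drill 57 days ago vs limit 60 → met
8. tonnage reporting records present → met
9. spill-response plan present → met
10. waste-hauler permit present → met
11. driver safety training 404 days ago vs limit 365 → not met
12. weight-scale calibration 291 days ago vs limit 270 → not met
Not met: 1, 5, 11, 12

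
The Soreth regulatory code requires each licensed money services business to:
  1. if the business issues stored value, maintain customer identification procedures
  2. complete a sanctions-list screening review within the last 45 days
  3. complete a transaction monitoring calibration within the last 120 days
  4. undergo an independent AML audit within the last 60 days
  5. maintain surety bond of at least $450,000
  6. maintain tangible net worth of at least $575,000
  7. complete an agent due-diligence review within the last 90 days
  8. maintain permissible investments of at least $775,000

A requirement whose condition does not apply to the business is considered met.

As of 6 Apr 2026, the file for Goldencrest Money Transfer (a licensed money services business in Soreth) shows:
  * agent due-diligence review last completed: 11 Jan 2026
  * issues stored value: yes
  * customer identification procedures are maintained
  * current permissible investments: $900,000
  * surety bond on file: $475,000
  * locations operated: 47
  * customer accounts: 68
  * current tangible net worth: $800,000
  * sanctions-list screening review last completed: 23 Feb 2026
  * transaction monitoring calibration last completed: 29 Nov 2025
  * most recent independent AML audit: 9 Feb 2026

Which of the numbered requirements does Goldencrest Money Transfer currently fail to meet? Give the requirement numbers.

1. condition 'issues stored value' holds; customer identification procedures present → met
2. sanctions-list screening review 42 days ago vs limit 45 → met
3. transaction monitoring calibration 128 days ago vs limit 120 → not met
4. independent AML audit 56 days ago vs limit 60 → met
5. surety bond $475,000 ≥ $450,000 → met
6. tangible net worth $800,000 ≥ $575,000 → met
7. agent due-diligence review 85 days ago vs limit 90 → met
8. permissible investments $900,000 ≥ $775,000 → met
Not met: 3

3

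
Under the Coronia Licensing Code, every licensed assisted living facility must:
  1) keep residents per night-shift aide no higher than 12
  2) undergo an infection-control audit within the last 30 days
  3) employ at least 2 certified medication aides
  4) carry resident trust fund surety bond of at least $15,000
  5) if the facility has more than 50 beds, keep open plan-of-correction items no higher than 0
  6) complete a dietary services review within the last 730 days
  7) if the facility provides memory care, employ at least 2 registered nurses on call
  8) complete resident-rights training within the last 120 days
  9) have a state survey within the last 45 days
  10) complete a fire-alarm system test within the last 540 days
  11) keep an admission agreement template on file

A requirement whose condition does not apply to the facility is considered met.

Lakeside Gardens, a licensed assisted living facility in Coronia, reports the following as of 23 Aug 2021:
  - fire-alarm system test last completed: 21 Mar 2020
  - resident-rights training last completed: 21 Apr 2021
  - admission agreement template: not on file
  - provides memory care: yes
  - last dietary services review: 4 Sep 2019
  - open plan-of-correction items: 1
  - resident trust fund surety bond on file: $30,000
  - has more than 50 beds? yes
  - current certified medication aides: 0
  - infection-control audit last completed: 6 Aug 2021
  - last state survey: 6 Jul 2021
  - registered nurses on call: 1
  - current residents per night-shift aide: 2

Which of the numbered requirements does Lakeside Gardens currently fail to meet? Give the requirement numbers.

3, 5, 7, 8, 9, 11

1. residents per night-shift aide 2 ≤ 12 → met
2. infection-control audit 17 days ago vs limit 30 → met
3. certified medication aides 0 < 2 → not met
4. resident trust fund surety bond $30,000 ≥ $15,000 → met
5. condition 'has more than 50 beds' holds; open plan-of-correction items 1 > 0 → not met
6. dietary services review 719 days ago vs limit 730 → met
7. condition 'provides memory care' holds; registered nurses on call 1 < 2 → not met
8. resident-rights training 124 days ago vs limit 120 → not met
9. state survey 48 days ago vs limit 45 → not met
10. fire-alarm system test 520 days ago vs limit 540 → met
11. admission agreement template absent → not met
Not met: 3, 5, 7, 8, 9, 11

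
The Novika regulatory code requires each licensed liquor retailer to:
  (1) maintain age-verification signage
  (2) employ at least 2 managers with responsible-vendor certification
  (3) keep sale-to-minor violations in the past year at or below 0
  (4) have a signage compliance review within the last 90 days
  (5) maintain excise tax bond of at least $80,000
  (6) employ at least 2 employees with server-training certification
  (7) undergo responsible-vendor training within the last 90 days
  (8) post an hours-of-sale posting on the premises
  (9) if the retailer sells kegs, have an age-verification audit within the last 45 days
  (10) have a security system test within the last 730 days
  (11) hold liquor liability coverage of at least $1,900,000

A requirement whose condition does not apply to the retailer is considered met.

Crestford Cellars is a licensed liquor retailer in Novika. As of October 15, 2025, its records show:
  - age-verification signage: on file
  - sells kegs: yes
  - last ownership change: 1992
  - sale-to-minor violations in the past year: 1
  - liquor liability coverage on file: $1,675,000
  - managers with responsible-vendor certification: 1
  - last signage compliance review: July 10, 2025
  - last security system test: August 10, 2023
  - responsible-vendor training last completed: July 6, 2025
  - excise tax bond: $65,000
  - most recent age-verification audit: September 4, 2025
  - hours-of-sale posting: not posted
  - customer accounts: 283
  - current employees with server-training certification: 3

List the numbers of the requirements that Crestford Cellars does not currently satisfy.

2, 3, 4, 5, 7, 8, 10, 11

1. age-verification signage present → met
2. managers with responsible-vendor certification 1 < 2 → not met
3. sale-to-minor violations in the past year 1 > 0 → not met
4. signage compliance review 97 days ago vs limit 90 → not met
5. excise tax bond $65,000 < $80,000 → not met
6. employees with server-training certification 3 ≥ 2 → met
7. responsible-vendor training 101 days ago vs limit 90 → not met
8. hours-of-sale posting absent → not met
9. condition 'sells kegs' holds; age-verification audit 41 days ago vs limit 45 → met
10. security system test 797 days ago vs limit 730 → not met
11. liquor liability coverage $1,675,000 < $1,900,000 → not met
Not met: 2, 3, 4, 5, 7, 8, 10, 11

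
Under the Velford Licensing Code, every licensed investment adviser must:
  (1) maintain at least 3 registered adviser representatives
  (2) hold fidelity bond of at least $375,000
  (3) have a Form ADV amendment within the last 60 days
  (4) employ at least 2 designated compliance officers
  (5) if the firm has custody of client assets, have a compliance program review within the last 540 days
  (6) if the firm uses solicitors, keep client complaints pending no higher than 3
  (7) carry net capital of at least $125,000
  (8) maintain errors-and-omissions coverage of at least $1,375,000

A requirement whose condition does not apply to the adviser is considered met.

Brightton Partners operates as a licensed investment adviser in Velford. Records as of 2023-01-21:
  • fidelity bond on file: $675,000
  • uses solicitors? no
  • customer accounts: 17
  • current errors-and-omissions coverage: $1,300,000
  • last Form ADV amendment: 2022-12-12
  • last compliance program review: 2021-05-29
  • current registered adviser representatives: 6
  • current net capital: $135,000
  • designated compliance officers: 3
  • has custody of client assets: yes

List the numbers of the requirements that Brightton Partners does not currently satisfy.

1. registered adviser representatives 6 ≥ 3 → met
2. fidelity bond $675,000 ≥ $375,000 → met
3. Form ADV amendment 40 days ago vs limit 60 → met
4. designated compliance officers 3 ≥ 2 → met
5. condition 'has custody of client assets' holds; compliance program review 602 days ago vs limit 540 → not met
6. condition 'uses solicitors' does not hold → requirement n/a → met
7. net capital $135,000 ≥ $125,000 → met
8. errors-and-omissions coverage $1,300,000 < $1,375,000 → not met
Not met: 5, 8

5, 8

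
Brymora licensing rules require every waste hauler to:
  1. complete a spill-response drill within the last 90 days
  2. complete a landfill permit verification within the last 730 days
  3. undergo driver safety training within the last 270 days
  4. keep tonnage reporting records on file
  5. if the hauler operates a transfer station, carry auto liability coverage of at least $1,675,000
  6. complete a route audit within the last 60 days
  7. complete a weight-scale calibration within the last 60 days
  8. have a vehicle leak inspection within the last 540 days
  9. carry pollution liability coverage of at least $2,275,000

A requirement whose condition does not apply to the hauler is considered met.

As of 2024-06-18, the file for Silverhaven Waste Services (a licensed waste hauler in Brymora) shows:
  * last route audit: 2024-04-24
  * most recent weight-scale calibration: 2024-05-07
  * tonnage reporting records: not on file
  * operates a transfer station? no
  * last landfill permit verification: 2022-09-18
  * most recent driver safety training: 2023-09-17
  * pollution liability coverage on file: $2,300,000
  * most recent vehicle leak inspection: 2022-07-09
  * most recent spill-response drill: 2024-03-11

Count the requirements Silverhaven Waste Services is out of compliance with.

4

1. spill-response drill 99 days ago vs limit 90 → not met
2. landfill permit verification 639 days ago vs limit 730 → met
3. driver safety training 275 days ago vs limit 270 → not met
4. tonnage reporting records absent → not met
5. condition 'operates a transfer station' does not hold → requirement n/a → met
6. route audit 55 days ago vs limit 60 → met
7. weight-scale calibration 42 days ago vs limit 60 → met
8. vehicle leak inspection 710 days ago vs limit 540 → not met
9. pollution liability coverage $2,300,000 ≥ $2,275,000 → met
Not met: 4 of 9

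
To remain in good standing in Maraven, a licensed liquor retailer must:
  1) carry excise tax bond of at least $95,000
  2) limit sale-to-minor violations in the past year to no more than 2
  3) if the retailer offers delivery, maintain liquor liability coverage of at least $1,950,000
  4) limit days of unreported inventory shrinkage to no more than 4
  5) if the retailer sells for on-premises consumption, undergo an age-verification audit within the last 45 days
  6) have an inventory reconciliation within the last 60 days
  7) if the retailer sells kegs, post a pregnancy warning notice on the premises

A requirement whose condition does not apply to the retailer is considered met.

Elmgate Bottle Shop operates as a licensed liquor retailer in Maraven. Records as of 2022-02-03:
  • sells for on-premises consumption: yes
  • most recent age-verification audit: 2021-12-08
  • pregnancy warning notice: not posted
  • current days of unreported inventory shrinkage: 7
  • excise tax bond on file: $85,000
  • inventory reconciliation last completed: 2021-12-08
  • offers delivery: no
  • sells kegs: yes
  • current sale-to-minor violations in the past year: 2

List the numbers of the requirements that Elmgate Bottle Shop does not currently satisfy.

1, 4, 5, 7

1. excise tax bond $85,000 < $95,000 → not met
2. sale-to-minor violations in the past year 2 ≤ 2 → met
3. condition 'offers delivery' does not hold → requirement n/a → met
4. days of unreported inventory shrinkage 7 > 4 → not met
5. condition 'sells for on-premises consumption' holds; age-verification audit 57 days ago vs limit 45 → not met
6. inventory reconciliation 57 days ago vs limit 60 → met
7. condition 'sells kegs' holds; pregnancy warning notice absent → not met
Not met: 1, 4, 5, 7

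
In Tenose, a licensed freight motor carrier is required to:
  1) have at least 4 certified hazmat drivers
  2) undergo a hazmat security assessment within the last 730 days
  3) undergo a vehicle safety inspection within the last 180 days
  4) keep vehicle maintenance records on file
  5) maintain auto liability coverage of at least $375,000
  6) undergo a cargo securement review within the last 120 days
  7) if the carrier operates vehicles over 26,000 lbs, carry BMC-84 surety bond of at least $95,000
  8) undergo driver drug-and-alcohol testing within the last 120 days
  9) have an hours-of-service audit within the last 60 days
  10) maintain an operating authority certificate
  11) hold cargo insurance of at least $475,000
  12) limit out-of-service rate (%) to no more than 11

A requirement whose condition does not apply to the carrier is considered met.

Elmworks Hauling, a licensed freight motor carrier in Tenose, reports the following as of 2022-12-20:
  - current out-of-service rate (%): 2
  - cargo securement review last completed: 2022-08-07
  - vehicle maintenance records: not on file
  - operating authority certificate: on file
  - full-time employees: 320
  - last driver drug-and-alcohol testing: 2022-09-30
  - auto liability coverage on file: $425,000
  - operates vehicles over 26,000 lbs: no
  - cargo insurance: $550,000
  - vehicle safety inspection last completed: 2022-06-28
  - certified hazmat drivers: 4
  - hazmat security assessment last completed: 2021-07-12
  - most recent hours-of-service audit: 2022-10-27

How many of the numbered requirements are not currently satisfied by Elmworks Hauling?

1. certified hazmat drivers 4 ≥ 4 → met
2. hazmat security assessment 526 days ago vs limit 730 → met
3. vehicle safety inspection 175 days ago vs limit 180 → met
4. vehicle maintenance records absent → not met
5. auto liability coverage $425,000 ≥ $375,000 → met
6. cargo securement review 135 days ago vs limit 120 → not met
7. condition 'operates vehicles over 26,000 lbs' does not hold → requirement n/a → met
8. driver drug-and-alcohol testing 81 days ago vs limit 120 → met
9. hours-of-service audit 54 days ago vs limit 60 → met
10. operating authority certificate present → met
11. cargo insurance $550,000 ≥ $475,000 → met
12. out-of-service rate (%) 2 ≤ 11 → met
Not met: 2 of 12

2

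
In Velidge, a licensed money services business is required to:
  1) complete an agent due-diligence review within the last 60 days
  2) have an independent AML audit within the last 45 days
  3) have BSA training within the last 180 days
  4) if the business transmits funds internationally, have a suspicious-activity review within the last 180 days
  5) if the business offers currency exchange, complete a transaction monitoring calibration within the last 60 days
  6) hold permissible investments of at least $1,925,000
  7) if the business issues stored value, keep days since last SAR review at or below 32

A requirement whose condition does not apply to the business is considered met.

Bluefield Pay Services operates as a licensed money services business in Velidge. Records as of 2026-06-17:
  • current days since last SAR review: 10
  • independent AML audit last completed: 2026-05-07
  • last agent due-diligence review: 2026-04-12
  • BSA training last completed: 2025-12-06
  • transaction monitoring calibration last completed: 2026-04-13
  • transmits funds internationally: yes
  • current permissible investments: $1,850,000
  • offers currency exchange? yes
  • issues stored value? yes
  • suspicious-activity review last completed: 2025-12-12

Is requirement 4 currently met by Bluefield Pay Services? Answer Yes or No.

4. condition 'transmits funds internationally' holds; suspicious-activity review 187 days ago vs limit 180 → not met

No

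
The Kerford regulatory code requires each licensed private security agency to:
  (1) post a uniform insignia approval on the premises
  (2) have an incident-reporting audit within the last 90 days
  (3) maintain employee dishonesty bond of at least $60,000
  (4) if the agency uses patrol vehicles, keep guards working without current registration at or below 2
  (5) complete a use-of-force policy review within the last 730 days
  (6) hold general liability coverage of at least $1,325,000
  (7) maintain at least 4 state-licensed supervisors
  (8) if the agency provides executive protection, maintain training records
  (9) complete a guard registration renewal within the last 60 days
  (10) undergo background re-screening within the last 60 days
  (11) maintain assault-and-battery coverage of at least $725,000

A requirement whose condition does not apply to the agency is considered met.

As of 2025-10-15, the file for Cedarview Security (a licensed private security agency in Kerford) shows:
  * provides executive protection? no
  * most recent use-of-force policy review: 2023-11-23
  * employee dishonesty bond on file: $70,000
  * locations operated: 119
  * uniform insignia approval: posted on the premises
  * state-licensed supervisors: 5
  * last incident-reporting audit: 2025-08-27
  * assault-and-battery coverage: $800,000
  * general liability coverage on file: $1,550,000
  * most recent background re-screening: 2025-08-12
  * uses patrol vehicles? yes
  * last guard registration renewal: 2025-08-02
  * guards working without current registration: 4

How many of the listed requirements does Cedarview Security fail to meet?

3

1. uniform insignia approval present → met
2. incident-reporting audit 49 days ago vs limit 90 → met
3. employee dishonesty bond $70,000 ≥ $60,000 → met
4. condition 'uses patrol vehicles' holds; guards working without current registration 4 > 2 → not met
5. use-of-force policy review 692 days ago vs limit 730 → met
6. general liability coverage $1,550,000 ≥ $1,325,000 → met
7. state-licensed supervisors 5 ≥ 4 → met
8. condition 'provides executive protection' does not hold → requirement n/a → met
9. guard registration renewal 74 days ago vs limit 60 → not met
10. background re-screening 64 days ago vs limit 60 → not met
11. assault-and-battery coverage $800,000 ≥ $725,000 → met
Not met: 3 of 11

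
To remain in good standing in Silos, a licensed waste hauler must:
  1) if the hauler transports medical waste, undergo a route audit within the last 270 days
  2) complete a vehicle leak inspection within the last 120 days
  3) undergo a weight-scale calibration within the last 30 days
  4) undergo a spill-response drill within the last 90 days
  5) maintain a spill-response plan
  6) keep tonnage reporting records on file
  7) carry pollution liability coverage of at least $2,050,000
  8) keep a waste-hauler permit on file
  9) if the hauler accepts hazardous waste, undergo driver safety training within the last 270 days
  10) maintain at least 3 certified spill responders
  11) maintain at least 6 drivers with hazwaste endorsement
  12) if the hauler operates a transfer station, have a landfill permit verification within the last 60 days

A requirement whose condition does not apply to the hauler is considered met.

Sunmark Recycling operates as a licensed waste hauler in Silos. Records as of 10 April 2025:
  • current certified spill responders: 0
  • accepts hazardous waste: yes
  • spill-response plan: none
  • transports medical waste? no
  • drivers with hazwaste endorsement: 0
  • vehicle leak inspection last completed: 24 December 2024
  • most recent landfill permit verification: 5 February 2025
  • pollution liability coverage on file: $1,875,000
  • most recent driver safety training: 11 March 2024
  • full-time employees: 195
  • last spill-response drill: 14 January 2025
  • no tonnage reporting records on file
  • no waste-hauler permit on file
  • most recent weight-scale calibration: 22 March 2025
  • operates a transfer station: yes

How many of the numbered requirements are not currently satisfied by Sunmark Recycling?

8

1. condition 'transports medical waste' does not hold → requirement n/a → met
2. vehicle leak inspection 107 days ago vs limit 120 → met
3. weight-scale calibration 19 days ago vs limit 30 → met
4. spill-response drill 86 days ago vs limit 90 → met
5. spill-response plan absent → not met
6. tonnage reporting records absent → not met
7. pollution liability coverage $1,875,000 < $2,050,000 → not met
8. waste-hauler permit absent → not met
9. condition 'accepts hazardous waste' holds; driver safety training 395 days ago vs limit 270 → not met
10. certified spill responders 0 < 3 → not met
11. drivers with hazwaste endorsement 0 < 6 → not met
12. condition 'operates a transfer station' holds; landfill permit verification 64 days ago vs limit 60 → not met
Not met: 8 of 12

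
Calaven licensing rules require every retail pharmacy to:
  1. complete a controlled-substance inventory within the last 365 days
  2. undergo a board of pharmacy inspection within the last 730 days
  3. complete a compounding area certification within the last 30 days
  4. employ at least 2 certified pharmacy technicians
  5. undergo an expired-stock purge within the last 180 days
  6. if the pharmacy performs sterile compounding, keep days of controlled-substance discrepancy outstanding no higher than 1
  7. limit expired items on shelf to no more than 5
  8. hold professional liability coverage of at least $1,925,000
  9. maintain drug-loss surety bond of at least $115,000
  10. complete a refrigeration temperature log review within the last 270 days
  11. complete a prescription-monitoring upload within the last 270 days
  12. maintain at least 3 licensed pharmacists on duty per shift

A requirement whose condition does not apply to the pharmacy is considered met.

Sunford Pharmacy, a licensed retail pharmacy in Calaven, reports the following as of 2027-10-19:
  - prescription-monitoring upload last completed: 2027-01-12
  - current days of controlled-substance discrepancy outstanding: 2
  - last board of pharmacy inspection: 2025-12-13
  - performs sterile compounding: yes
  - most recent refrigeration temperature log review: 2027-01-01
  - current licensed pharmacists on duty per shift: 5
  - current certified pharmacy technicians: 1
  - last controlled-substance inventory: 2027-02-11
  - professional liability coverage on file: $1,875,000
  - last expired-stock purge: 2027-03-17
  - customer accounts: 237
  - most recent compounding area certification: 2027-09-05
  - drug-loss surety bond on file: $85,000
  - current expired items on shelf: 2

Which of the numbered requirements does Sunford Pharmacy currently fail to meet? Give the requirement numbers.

3, 4, 5, 6, 8, 9, 10, 11

1. controlled-substance inventory 250 days ago vs limit 365 → met
2. board of pharmacy inspection 675 days ago vs limit 730 → met
3. compounding area certification 44 days ago vs limit 30 → not met
4. certified pharmacy technicians 1 < 2 → not met
5. expired-stock purge 216 days ago vs limit 180 → not met
6. condition 'performs sterile compounding' holds; days of controlled-substance discrepancy outstanding 2 > 1 → not met
7. expired items on shelf 2 ≤ 5 → met
8. professional liability coverage $1,875,000 < $1,925,000 → not met
9. drug-loss surety bond $85,000 < $115,000 → not met
10. refrigeration temperature log review 291 days ago vs limit 270 → not met
11. prescription-monitoring upload 280 days ago vs limit 270 → not met
12. licensed pharmacists on duty per shift 5 ≥ 3 → met
Not met: 3, 4, 5, 6, 8, 9, 10, 11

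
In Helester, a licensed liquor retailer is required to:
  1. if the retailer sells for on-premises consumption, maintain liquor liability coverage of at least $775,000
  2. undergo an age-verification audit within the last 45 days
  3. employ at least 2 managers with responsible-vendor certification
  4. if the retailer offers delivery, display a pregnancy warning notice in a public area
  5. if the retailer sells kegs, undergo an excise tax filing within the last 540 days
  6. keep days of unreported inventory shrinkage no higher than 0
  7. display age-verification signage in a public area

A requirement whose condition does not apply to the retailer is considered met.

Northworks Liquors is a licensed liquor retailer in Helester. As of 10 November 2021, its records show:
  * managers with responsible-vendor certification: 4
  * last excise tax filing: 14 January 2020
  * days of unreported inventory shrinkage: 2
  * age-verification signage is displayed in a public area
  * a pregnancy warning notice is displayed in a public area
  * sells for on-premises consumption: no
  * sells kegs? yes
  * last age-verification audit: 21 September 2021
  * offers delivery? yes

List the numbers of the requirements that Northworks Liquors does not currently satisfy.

1. condition 'sells for on-premises consumption' does not hold → requirement n/a → met
2. age-verification audit 50 days ago vs limit 45 → not met
3. managers with responsible-vendor certification 4 ≥ 2 → met
4. condition 'offers delivery' holds; pregnancy warning notice present → met
5. condition 'sells kegs' holds; excise tax filing 666 days ago vs limit 540 → not met
6. days of unreported inventory shrinkage 2 > 0 → not met
7. age-verification signage present → met
Not met: 2, 5, 6

2, 5, 6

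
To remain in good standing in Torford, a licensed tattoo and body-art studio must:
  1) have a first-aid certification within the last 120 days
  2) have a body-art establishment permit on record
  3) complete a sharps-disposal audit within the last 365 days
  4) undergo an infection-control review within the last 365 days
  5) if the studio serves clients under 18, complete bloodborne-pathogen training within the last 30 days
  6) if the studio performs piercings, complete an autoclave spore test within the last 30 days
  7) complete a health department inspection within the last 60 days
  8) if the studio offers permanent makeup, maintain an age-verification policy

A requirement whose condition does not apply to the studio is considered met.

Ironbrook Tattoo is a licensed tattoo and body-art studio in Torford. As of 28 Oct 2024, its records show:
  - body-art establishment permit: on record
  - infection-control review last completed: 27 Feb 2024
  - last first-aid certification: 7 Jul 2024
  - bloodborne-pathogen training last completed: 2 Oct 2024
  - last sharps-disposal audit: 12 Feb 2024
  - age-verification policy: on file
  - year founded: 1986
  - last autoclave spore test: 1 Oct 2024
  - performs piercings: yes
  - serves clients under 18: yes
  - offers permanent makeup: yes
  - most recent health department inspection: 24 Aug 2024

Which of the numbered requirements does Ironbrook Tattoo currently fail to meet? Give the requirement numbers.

7

1. first-aid certification 113 days ago vs limit 120 → met
2. body-art establishment permit present → met
3. sharps-disposal audit 259 days ago vs limit 365 → met
4. infection-control review 244 days ago vs limit 365 → met
5. condition 'serves clients under 18' holds; bloodborne-pathogen training 26 days ago vs limit 30 → met
6. condition 'performs piercings' holds; autoclave spore test 27 days ago vs limit 30 → met
7. health department inspection 65 days ago vs limit 60 → not met
8. condition 'offers permanent makeup' holds; age-verification policy present → met
Not met: 7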